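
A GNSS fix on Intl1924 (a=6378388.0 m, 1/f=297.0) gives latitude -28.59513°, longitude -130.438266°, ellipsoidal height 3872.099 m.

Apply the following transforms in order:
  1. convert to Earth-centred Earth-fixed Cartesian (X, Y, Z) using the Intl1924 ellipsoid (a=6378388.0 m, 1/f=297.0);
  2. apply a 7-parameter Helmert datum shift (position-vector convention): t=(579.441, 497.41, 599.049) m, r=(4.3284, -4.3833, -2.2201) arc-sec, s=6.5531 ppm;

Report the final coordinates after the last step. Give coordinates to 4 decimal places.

X=-3636993.7504 m, Y=-4267776.5919 m, Z=-3036061.9065 m

start: φ=-28.595130°, λ=-130.438266°, h=3872.099 m
→ ECEF (a=6378388.000, f=1/297.0): X=-3637567.9401, Y=-4268348.9035, Z=-3036474.1848
→ Helmert 7p (PV): X=-3636993.7504, Y=-4267776.5919, Z=-3036061.9065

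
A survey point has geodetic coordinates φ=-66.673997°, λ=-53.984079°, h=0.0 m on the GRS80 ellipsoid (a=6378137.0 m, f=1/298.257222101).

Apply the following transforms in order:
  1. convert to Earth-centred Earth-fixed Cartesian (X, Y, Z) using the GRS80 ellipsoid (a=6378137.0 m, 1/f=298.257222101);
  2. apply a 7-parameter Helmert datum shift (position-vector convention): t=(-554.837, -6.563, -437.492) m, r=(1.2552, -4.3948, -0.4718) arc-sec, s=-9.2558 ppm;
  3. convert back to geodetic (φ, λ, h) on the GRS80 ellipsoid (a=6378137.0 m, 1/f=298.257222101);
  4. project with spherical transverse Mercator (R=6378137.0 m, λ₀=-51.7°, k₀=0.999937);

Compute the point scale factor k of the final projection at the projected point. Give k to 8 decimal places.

1.00006233

start: φ=-66.673997°, λ=-53.984079°, h=0.000 m
→ ECEF (a=6378137.000, f=1/298.257222101): X=1489229.4967, Y=-2048551.2466, Z=-5834112.9135
→ Helmert 7p (PV): X=1488780.4939, Y=-2048506.7526, Z=-5834477.1421
→ geod (Bowring, a=6378137.000): φ=-66.67776030°, λ=-53.99170411°, h=215.6901 m
→ into tm (λ₀=-51.7°): φ=-66.67776030°, λ−λ₀=-2.29170411°
scale k = 1.00006233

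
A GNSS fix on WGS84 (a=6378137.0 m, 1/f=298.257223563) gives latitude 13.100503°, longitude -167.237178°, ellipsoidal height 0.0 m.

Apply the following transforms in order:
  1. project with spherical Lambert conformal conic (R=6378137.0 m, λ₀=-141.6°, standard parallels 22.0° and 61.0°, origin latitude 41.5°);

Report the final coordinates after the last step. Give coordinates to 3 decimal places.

start: φ=13.100503°, λ=-167.237178°, h=0.000 m
→ lcc (R=6378137.0, λ₀=-141.6°): E=-2909836.6191, N=-2665224.9498

E=-2909836.619 m, N=-2665224.950 m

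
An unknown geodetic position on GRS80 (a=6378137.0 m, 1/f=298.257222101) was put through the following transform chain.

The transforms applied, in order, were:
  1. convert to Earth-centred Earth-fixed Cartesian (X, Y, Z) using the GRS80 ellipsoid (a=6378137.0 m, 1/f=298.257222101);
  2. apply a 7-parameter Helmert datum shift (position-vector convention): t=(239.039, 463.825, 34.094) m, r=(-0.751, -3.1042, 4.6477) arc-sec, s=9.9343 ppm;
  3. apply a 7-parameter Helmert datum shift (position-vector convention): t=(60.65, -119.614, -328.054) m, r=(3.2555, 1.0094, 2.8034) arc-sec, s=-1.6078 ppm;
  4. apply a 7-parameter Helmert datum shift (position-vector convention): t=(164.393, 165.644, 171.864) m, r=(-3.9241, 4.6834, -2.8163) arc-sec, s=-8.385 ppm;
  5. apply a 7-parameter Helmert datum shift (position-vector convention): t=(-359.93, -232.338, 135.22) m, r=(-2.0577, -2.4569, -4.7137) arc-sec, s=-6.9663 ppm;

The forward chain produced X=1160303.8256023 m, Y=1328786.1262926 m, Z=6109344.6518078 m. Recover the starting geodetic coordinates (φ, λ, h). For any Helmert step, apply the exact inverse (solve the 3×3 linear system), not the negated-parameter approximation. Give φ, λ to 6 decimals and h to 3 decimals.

φ=73.999248°, λ=48.866884°, h=501.441 m

start: X=1160303.8256, Y=1328786.1263, Z=6109344.6518 m
→ Helmert⁻¹: X=1160714.2398, Y=1328993.3021, Z=6109251.4230
→ Helmert⁻¹: X=1160402.7221, Y=1328738.4198, Z=6109182.4106
→ Helmert⁻¹: X=1160332.1016, Y=1328940.8269, Z=6109504.9910
→ Helmert⁻¹: X=1160203.4146, Y=1328415.4181, Z=6109397.5804
→ geod (Bowring, a=6378137.000): φ=73.99924800°, λ=48.86688400°, h=501.4410 m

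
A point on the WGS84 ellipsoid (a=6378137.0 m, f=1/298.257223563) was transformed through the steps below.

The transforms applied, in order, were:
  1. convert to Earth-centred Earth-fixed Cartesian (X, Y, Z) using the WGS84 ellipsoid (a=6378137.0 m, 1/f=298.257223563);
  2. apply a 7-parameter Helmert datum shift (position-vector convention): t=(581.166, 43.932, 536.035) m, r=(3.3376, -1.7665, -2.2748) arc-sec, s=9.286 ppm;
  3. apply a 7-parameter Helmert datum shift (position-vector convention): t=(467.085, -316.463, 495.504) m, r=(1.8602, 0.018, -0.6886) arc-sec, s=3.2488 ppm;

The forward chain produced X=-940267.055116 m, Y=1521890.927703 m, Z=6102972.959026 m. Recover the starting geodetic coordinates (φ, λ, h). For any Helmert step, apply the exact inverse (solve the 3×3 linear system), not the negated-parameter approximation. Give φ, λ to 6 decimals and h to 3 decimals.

φ=73.756177°, λ=121.729729°, h=471.028 m

start: X=-940267.0551, Y=1521890.9277, Z=6102972.9590 m
→ Helmert⁻¹: X=-940736.6983, Y=1522254.3397, Z=6102443.8188
→ Helmert⁻¹: X=-941273.6544, Y=1522284.6264, Z=6101834.5510
→ geod (Bowring, a=6378137.000): φ=73.75617700°, λ=121.72972900°, h=471.0280 m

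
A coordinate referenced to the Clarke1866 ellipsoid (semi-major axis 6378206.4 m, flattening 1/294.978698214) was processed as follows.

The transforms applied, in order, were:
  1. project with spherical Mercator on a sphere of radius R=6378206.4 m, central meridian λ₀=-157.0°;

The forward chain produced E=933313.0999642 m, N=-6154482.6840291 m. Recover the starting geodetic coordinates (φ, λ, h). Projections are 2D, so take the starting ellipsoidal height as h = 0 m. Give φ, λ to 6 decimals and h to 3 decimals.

φ=-48.285092°, λ=-148.615997°, h=0.000 m

start: E=933313.1000, N=-6154482.6840 m
→ merc⁻¹: φ=-48.28509200°, λ=-148.61599700°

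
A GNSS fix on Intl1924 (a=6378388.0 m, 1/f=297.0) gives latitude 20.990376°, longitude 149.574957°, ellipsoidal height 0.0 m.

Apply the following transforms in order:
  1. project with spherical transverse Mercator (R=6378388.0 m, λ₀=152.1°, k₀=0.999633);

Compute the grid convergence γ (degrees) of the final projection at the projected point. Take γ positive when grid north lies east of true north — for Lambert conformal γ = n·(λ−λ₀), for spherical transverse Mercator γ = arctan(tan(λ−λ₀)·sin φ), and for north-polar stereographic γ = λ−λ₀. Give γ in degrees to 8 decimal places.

-0.90500926

start: φ=20.990376°, λ=149.574957°, h=0.000 m
→ into tm (λ₀=152.1°): φ=20.99037600°, λ−λ₀=-2.52504300°
convergence γ = -0.90500926°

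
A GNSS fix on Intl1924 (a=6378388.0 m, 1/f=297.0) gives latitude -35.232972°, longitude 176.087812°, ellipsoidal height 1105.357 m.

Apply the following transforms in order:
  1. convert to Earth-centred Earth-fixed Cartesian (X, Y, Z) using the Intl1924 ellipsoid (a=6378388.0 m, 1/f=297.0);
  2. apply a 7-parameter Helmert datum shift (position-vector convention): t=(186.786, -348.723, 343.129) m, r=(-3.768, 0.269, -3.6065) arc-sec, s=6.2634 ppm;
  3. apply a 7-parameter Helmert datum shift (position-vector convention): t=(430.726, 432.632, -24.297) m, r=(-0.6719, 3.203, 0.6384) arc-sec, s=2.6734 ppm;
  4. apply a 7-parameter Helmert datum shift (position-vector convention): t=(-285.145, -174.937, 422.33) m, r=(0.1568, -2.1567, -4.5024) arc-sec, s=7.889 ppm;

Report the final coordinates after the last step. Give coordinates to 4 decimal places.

X=-5204301.2390 m, Y=355949.3712 m, Z=-3658998.2973 m

start: φ=-35.232972°, λ=176.087812°, h=1105.357 m
→ ECEF (a=6378388.000, f=1/297.0): X=-5204535.5979, Y=355921.9158, Z=-3659703.6868
→ Helmert 7p (PV): X=-5204379.9595, Y=355599.5679, Z=-3659383.1944
→ Helmert 7p (PV): X=-5204021.0727, Y=356005.1223, Z=-3659337.6159
→ Helmert 7p (PV): X=-5204301.2390, Y=355949.3712, Z=-3658998.2973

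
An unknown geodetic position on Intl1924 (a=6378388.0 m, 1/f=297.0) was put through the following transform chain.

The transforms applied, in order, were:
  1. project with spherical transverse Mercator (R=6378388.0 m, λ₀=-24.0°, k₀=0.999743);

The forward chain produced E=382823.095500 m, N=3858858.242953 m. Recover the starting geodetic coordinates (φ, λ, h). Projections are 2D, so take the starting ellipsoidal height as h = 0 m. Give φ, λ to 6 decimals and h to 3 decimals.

start: E=382823.0955, N=3858858.2430 m
→ tm⁻¹: φ=34.60097800°, λ=-19.82248200°

φ=34.600978°, λ=-19.822482°, h=0.000 m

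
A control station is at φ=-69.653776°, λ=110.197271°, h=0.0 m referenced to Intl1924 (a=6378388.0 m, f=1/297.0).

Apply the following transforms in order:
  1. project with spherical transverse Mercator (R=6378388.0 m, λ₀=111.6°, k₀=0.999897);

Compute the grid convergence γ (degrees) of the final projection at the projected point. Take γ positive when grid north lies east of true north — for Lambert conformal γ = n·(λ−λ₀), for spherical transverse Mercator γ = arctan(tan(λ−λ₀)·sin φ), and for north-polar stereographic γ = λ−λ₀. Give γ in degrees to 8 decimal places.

1.31524273

start: φ=-69.653776°, λ=110.197271°, h=0.000 m
→ into tm (λ₀=111.6°): φ=-69.65377600°, λ−λ₀=-1.40272900°
convergence γ = 1.31524273°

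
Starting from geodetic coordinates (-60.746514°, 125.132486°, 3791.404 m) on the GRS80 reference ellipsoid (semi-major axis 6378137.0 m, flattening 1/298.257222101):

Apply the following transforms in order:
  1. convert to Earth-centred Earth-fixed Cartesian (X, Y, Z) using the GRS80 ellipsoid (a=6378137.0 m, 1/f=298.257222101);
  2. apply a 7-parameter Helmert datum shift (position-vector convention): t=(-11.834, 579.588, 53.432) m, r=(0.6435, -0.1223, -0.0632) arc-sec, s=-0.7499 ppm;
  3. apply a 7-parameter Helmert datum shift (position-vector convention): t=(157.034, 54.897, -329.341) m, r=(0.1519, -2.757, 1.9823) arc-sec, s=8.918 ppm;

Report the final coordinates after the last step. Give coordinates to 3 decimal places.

X=-1799109.806 m, Y=2557713.240 m, Z=-5545238.797 m

start: φ=-60.746514°, λ=125.132486°, h=3791.404 m
→ ECEF (a=6378137.000, f=1/298.257222101): X=-1799293.9150, Y=2557053.2225, Z=-5544902.3413
→ Helmert 7p (PV): X=-1799300.3285, Y=2557648.7431, Z=-5544837.8406
→ Helmert 7p (PV): X=-1799109.8064, Y=2557713.2404, Z=-5545238.7971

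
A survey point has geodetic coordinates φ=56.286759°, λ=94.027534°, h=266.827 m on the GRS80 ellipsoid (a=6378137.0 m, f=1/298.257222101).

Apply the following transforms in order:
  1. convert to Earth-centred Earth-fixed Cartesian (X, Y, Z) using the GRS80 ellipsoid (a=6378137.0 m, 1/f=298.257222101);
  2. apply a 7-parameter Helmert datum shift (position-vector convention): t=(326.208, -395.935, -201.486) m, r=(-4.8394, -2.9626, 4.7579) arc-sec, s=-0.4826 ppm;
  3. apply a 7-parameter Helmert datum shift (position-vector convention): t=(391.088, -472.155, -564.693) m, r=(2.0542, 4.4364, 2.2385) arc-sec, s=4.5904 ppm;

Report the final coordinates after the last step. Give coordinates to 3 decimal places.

start: φ=56.286759°, λ=94.027534°, h=266.827 m
→ ECEF (a=6378137.000, f=1/298.257222101): X=-249230.2179, Y=3539712.3831, Z=5282452.3543
→ Helmert 7p (PV): X=-249061.4122, Y=3539432.9281, Z=5282161.6903
→ Helmert 7p (PV): X=-248596.2689, Y=3538921.7120, Z=5281661.8510

X=-248596.269 m, Y=3538921.712 m, Z=5281661.851 m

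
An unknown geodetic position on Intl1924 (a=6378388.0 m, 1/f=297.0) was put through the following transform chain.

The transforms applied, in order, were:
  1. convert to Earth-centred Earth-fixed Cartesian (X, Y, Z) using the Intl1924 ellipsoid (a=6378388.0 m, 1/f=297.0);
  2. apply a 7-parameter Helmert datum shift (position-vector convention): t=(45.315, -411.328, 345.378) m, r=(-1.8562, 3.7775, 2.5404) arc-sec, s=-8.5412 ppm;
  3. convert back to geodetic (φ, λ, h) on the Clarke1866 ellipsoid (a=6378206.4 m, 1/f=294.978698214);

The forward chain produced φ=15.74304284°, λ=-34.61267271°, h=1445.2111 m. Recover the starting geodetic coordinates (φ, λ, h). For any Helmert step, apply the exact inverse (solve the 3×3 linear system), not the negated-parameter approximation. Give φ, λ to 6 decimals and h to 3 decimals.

start: φ=15.743043°, λ=-34.612673°, h=1445.211 m
→ ECEF (a=6378206.400, f=1/294.978698214): X=5054824.5320, Y=-3488740.2191, Z=1719664.7661
→ Helmert⁻¹: X=5054747.9382, Y=-3488436.4142, Z=1719395.2522
→ geod (Bowring, a=6378388.000): φ=15.74058700°, λ=-34.61074600°, h=952.9720 m

φ=15.740587°, λ=-34.610746°, h=952.972 m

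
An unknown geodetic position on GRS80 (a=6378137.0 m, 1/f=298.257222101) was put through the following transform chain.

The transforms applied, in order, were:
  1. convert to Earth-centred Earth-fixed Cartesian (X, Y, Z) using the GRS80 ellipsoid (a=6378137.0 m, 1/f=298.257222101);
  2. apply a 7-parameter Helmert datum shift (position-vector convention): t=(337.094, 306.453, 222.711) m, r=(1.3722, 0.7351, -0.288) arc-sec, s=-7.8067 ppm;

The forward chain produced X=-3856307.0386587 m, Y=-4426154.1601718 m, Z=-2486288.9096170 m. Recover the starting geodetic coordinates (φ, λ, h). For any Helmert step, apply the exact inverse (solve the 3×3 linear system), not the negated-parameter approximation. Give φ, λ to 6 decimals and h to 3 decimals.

φ=-23.092609°, λ=-131.064422°, h=914.256 m

start: X=-3856307.0387, Y=-4426154.1602, Z=-2486288.9096 m
→ Helmert⁻¹: X=-3856659.1984, Y=-4426517.0962, Z=-2486515.3289
→ geod (Bowring, a=6378137.000): φ=-23.09260900°, λ=-131.06442200°, h=914.2560 m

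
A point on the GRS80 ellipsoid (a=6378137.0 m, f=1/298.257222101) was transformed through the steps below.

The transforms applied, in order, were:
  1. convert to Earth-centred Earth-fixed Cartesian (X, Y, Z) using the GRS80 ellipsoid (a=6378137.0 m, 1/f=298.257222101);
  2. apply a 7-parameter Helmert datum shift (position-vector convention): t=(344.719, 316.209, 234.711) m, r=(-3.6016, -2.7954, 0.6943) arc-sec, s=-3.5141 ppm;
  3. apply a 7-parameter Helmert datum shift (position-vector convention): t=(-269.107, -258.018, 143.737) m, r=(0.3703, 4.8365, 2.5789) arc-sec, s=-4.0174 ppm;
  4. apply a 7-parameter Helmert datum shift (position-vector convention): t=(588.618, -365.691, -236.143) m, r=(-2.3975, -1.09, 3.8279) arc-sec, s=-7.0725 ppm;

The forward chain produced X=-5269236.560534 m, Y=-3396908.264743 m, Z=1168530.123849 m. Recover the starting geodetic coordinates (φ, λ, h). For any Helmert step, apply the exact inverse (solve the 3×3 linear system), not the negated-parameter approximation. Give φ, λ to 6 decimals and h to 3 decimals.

φ=10.624749°, λ=-147.198824°, h=285.025 m

start: X=-5269236.5605, Y=-3396908.2647, Z=1168530.1238 m
→ Helmert⁻¹: X=-5269919.3059, Y=-3396482.3808, Z=1168762.9030
→ Helmert⁻¹: X=-5269741.2303, Y=-3396170.0223, Z=1168506.3929
→ Helmert⁻¹: X=-5270100.0686, Y=-3396500.8270, Z=1168287.9038
→ geod (Bowring, a=6378137.000): φ=10.62474900°, λ=-147.19882400°, h=285.0250 m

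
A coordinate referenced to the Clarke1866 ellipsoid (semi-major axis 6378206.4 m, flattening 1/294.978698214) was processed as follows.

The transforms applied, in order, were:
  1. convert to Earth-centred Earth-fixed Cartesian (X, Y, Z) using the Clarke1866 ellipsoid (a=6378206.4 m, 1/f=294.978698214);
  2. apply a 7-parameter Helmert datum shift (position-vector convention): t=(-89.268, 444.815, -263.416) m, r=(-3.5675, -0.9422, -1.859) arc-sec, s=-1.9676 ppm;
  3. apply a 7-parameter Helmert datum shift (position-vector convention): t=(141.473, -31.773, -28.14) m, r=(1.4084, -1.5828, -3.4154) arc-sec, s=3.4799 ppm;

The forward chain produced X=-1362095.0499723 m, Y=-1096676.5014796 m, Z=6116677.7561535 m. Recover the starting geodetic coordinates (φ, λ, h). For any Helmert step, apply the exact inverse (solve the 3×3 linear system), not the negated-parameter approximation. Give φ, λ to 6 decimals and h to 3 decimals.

start: X=-1362095.0500, Y=-1096676.5015, Z=6116677.7562 m
→ Helmert⁻¹: X=-1362166.6870, Y=-1096621.7019, Z=6116702.5513
→ Helmert⁻¹: X=-1362042.2687, Y=-1097186.7485, Z=6116965.2481
→ geod (Bowring, a=6378206.400): φ=74.14593800°, λ=-141.14698200°, h=3883.8820 m

φ=74.145938°, λ=-141.146982°, h=3883.882 m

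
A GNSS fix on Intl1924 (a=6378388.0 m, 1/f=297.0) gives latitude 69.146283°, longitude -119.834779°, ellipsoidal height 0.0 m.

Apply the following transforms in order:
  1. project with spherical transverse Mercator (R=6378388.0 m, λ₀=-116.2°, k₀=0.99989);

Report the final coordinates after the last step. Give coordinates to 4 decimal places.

start: φ=69.146283°, λ=-119.834779°, h=0.000 m
→ tm (R=6378388.0, λ₀=-116.2°): E=-143956.2404, N=7701054.0714

E=-143956.2404 m, N=7701054.0714 m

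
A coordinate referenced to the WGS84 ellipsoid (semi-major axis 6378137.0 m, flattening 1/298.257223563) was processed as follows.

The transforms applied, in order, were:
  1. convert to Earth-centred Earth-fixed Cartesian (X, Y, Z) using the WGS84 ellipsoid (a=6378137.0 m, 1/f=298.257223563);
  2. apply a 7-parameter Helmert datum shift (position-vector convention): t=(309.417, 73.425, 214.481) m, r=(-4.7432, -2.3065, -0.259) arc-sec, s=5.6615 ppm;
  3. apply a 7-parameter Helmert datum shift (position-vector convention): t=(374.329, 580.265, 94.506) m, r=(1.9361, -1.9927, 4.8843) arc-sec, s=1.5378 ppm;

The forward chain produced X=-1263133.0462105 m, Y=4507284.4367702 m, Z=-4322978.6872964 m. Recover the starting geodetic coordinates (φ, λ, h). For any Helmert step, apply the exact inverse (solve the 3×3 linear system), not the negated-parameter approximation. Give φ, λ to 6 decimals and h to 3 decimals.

start: X=-1263133.0462, Y=4507284.4368, Z=-4322978.6873 m
→ Helmert⁻¹: X=-1263440.4799, Y=4506686.5807, Z=-4323096.6412
→ Helmert⁻¹: X=-1263796.7438, Y=4506685.4689, Z=-4323168.8796
→ geod (Bowring, a=6378137.000): φ=-42.91884200°, λ=105.66493600°, h=3326.7040 m

φ=-42.918842°, λ=105.664936°, h=3326.704 m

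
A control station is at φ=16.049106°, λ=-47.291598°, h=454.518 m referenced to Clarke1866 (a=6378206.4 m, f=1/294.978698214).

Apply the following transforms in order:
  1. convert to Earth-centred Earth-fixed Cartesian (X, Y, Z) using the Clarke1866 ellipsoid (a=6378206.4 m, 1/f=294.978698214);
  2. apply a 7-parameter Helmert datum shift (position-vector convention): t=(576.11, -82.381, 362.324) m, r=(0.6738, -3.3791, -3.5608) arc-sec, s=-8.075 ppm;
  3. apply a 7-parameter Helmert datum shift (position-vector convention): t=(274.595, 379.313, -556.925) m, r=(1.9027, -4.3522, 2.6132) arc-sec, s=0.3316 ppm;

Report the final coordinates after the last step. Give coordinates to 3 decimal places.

start: φ=16.049106°, λ=-47.291598°, h=454.518 m
→ ECEF (a=6378206.400, f=1/294.978698214): X=4158891.3260, Y=-4505621.4805, Z=1751969.5596
→ Helmert 7p (PV): X=4159327.3708, Y=-4505744.9971, Z=1752371.1499
→ Helmert 7p (PV): X=4159623.4538, Y=-4505330.6479, Z=1751861.0046

X=4159623.454 m, Y=-4505330.648 m, Z=1751861.005 m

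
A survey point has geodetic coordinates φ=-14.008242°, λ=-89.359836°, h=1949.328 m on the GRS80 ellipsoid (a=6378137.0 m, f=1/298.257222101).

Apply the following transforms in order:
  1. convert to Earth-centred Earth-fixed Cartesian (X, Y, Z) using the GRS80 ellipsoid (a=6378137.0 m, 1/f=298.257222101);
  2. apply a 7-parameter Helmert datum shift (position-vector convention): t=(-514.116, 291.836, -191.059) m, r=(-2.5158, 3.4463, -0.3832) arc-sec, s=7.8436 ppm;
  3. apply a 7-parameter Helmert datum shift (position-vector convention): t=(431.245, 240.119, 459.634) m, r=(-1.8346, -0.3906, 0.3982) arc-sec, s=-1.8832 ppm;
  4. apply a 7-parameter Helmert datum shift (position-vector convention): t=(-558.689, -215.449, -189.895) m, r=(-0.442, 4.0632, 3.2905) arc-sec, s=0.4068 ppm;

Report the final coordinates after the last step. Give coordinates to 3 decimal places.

X=68581.842 m, Y=-6190933.468 m, Z=-1534128.104 m

start: φ=-14.008242°, λ=-89.359836°, h=1949.328 m
→ ECEF (a=6378137.000, f=1/298.257222101): X=69176.6996, Y=-6191176.0095, Z=-1534338.4731
→ Helmert 7p (PV): X=68625.9880, Y=-6190951.5775, Z=-1534467.2087
→ Helmert 7p (PV): X=69071.9613, Y=-6190713.3153, Z=-1533949.4904
→ Helmert 7p (PV): X=68581.8424, Y=-6190933.4679, Z=-1534128.1041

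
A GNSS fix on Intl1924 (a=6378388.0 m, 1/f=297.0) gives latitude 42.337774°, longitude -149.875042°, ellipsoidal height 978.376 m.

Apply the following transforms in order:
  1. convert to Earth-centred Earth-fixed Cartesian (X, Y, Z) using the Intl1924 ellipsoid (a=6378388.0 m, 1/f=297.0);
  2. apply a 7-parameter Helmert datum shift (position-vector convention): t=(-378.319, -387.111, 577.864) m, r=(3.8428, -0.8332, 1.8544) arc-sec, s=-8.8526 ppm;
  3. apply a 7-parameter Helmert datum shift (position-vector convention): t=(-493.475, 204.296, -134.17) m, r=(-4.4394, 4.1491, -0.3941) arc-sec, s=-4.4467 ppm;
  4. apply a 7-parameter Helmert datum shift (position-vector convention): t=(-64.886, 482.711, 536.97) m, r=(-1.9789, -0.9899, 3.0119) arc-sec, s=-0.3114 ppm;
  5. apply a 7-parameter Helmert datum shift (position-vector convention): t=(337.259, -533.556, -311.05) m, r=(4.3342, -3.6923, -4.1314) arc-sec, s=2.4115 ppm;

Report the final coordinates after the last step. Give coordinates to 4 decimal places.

X=-4085441.0277 m, Y=-2370540.4172 m, Z=4274718.9410 m

start: φ=42.337774°, λ=-149.875042°, h=978.376 m
→ ECEF (a=6378388.000, f=1/297.0): X=-4084862.9545, Y=-2370290.1131, Z=4274144.4550
→ Helmert 7p (PV): X=-4085201.0673, Y=-2370772.5934, Z=4274623.8220
→ Helmert 7p (PV): X=-4085594.9209, Y=-2370457.9484, Z=4274603.8447
→ Helmert 7p (PV): X=-4085644.4355, Y=-2369993.1471, Z=4275142.6182
→ Helmert 7p (PV): X=-4085441.0277, Y=-2370540.4172, Z=4274718.9410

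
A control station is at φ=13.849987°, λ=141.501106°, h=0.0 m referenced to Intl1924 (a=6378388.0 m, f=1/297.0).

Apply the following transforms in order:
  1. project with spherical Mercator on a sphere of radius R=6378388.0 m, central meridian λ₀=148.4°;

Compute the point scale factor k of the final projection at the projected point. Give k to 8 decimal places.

1.02994482

start: φ=13.849987°, λ=141.501106°, h=0.000 m
→ into merc (λ₀=148.4°): φ=13.84998700°, λ−λ₀=-6.89889400°
scale k = 1.02994482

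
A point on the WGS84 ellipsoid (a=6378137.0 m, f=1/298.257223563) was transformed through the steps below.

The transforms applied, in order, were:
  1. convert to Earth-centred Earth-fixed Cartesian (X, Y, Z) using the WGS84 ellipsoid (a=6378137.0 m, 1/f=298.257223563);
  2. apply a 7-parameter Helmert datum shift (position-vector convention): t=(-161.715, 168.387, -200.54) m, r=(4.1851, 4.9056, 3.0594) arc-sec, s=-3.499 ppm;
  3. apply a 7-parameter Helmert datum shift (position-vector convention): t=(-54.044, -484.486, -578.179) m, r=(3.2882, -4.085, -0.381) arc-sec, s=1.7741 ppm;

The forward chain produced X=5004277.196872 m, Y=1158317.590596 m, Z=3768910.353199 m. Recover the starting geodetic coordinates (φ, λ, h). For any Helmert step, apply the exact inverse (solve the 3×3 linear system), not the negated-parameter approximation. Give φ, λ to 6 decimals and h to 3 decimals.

φ=36.456561°, λ=13.036158°, h=1034.813 m

start: X=5004277.1969, Y=1158317.5906, Z=3768910.3532 m
→ Helmert⁻¹: X=5004394.8730, Y=1158869.3544, Z=3769364.2602
→ Helmert⁻¹: X=5004501.6312, Y=1158707.2795, Z=3769673.5021
→ geod (Bowring, a=6378137.000): φ=36.45656100°, λ=13.03615800°, h=1034.8130 m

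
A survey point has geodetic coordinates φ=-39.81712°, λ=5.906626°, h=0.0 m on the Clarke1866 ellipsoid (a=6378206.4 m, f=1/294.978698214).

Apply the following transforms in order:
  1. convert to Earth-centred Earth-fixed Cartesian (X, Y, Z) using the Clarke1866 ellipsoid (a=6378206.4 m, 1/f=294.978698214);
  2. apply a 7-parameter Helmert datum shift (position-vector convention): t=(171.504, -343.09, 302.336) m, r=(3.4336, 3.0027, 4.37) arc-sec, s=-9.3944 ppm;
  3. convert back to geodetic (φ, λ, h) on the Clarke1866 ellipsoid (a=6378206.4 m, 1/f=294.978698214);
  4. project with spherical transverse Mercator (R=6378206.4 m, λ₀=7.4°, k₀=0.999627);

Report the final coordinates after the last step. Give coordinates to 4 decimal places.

E=-127830.5661 m, N=-4431646.9097 m

start: φ=-39.817120°, λ=5.906626°, h=0.000 m
→ ECEF (a=6378206.400, f=1/294.978698214): X=4879817.6875, Y=504850.4655, Z=-4062212.1548
→ Helmert 7p (PV): X=4879873.5176, Y=504673.6386, Z=-4061934.2901
→ geod (Bowring, a=6378206.400): φ=-39.81498235°, λ=5.90450471°, h=-149.2425 m
→ tm (R=6378206.4, λ₀=7.4°): E=-127830.5661, N=-4431646.9097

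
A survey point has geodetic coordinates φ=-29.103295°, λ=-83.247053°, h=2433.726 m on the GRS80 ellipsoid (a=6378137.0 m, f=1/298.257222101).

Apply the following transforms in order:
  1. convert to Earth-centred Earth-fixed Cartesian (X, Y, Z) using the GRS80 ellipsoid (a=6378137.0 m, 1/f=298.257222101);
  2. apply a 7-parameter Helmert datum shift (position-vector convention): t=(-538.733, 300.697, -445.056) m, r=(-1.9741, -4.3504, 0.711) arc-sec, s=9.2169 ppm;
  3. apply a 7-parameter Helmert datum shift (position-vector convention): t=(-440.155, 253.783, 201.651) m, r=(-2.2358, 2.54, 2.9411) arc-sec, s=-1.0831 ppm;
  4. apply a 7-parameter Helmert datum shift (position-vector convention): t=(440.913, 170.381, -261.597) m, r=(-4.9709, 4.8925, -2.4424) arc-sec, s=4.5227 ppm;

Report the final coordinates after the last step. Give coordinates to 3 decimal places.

start: φ=-29.103295°, λ=-83.247053°, h=2433.726 m
→ ECEF (a=6378137.000, f=1/298.257222101): X=656073.7419, Y=-5540697.4861, Z=-3085093.3270
→ Helmert 7p (PV): X=655625.2243, Y=-5540475.1224, Z=-3085499.9515
→ Helmert 7p (PV): X=655225.3643, Y=-5540239.4352, Z=-3085242.9764
→ Helmert 7p (PV): X=655530.4571, Y=-5540176.2231, Z=-3085400.5506

X=655530.457 m, Y=-5540176.223 m, Z=-3085400.551 m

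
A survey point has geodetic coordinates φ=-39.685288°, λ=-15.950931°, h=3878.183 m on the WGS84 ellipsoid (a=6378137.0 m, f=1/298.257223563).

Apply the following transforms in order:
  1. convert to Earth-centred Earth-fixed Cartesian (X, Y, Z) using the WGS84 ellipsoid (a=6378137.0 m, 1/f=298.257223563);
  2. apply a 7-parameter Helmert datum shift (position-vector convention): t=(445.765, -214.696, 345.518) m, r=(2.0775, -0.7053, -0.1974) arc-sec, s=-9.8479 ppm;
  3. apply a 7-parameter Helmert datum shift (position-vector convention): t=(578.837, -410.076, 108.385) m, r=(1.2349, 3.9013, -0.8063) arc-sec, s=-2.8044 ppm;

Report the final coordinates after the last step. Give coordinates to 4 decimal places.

start: φ=-39.685288°, λ=-15.950931°, h=3878.183 m
→ ECEF (a=6378137.000, f=1/298.257223563): X=4728720.5698, Y=-1351557.1465, Z=-4053632.6377
→ Helmert 7p (PV): X=4729132.3342, Y=-1351722.2302, Z=-4053244.6435
→ Helmert 7p (PV): X=4729615.9619, Y=-1352122.7352, Z=-4053222.4310

X=4729615.9619 m, Y=-1352122.7352 m, Z=-4053222.4310 m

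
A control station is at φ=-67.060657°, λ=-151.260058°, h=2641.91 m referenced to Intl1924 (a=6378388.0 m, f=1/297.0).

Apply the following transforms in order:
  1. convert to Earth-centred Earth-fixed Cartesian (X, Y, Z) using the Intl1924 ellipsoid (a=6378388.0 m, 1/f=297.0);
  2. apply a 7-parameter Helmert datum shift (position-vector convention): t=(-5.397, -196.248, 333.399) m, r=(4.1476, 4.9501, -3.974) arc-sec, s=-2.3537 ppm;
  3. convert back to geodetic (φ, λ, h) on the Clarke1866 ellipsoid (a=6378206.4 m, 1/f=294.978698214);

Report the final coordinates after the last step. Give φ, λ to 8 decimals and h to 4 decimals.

φ=-67.05897123°, λ=-151.26119111°, h=2664.1711 m

start: φ=-67.060657°, λ=-151.260058°, h=2641.910 m
→ ECEF (a=6378388.000, f=1/297.0): X=-2186911.4407, Y=-1199281.2996, Z=-5853620.3732
→ Helmert 7p (PV): X=-2187075.2756, Y=-1199314.8857, Z=-5853244.8287
→ geod (Bowring, a=6378206.400): φ=-67.05897123°, λ=-151.26119111°, h=2664.1711 m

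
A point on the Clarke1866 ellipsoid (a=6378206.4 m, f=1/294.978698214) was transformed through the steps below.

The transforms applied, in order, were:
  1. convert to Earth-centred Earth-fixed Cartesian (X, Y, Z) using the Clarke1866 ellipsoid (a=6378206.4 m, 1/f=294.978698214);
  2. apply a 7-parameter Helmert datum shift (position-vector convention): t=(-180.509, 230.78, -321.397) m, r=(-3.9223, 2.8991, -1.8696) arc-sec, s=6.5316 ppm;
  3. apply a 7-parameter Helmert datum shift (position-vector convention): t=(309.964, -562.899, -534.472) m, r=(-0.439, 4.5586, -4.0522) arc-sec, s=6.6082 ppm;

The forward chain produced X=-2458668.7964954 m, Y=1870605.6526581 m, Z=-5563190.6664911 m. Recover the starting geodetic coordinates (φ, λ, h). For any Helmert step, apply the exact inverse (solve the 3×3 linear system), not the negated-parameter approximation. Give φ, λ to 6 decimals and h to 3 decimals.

φ=-61.115182°, λ=142.729581°, h=1089.010 m

start: X=-2458668.7965, Y=1870605.6527, Z=-5563190.6665 m
→ Helmert⁻¹: X=-2458876.3315, Y=1871119.7197, Z=-5562669.7962
→ Helmert⁻¹: X=-2458618.5423, Y=1870960.2069, Z=-5562311.0469
→ geod (Bowring, a=6378206.400): φ=-61.11518200°, λ=142.72958100°, h=1089.0100 m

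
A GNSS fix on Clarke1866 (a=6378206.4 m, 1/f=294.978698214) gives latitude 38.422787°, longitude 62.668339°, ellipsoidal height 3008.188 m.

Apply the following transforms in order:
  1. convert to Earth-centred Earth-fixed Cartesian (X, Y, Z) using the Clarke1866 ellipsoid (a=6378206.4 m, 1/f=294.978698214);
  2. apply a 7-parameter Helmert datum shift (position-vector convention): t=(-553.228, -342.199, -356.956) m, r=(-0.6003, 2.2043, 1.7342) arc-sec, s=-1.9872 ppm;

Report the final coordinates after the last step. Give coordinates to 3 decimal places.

X=2297850.970 m, Y=4446724.777 m, Z=3943589.982 m

start: φ=38.422787°, λ=62.668339°, h=3008.188 m
→ ECEF (a=6378206.400, f=1/294.978698214): X=2298404.0061, Y=4447045.0106, Z=3943992.2799
→ Helmert 7p (PV): X=2297850.9700, Y=4446724.7769, Z=3943589.9816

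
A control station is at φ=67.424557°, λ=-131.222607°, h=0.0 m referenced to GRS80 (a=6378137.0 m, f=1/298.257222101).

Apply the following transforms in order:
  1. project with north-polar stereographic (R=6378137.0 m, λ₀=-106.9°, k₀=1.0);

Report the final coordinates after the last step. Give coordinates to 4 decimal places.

start: φ=67.424557°, λ=-131.222607°, h=0.000 m
→ stereo (R=6378137.0, λ₀=-106.9°): E=-1048677.3224, N=-2320121.5631

E=-1048677.3224 m, N=-2320121.5631 m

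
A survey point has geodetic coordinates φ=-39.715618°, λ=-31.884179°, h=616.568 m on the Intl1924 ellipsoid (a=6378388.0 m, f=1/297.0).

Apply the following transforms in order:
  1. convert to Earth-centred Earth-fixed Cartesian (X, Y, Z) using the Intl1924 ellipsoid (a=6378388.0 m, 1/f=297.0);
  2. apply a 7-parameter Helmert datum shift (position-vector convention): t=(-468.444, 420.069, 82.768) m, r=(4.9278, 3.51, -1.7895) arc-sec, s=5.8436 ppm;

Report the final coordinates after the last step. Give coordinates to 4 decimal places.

X=4171722.3994 m, Y=-2594938.1350 m, Z=-4054282.5341 m

start: φ=-39.715618°, λ=-31.884179°, h=616.568 m
→ ECEF (a=6378388.000, f=1/297.0): X=4172257.9702, Y=-2595403.6981, Z=-4054208.6051
→ Helmert 7p (PV): X=4171722.3994, Y=-2594938.1350, Z=-4054282.5341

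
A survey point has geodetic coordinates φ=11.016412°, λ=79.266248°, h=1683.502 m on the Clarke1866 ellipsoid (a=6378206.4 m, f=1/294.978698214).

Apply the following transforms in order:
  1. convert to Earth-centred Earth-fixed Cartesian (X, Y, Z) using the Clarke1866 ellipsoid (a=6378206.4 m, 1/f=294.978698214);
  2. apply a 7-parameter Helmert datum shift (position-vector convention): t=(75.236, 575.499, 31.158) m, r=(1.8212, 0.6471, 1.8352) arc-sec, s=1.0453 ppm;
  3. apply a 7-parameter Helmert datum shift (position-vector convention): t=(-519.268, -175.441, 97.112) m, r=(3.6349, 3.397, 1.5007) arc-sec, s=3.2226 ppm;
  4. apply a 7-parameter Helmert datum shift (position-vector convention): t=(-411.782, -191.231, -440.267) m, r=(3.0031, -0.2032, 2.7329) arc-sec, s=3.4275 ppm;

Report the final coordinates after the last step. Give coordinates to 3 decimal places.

start: φ=11.016412°, λ=79.266248°, h=1683.502 m
→ ECEF (a=6378206.400, f=1/294.978698214): X=1166473.3879, Y=6153514.3925, Z=1211034.1388
→ Helmert 7p (PV): X=1166498.8928, Y=6154096.0094, Z=1211117.2352
→ Helmert 7p (PV): X=1165958.5552, Y=6153927.5447, Z=1211307.4898
→ Helmert 7p (PV): X=1165468.0396, Y=6153755.2186, Z=1210962.1212

X=1165468.040 m, Y=6153755.219 m, Z=1210962.121 m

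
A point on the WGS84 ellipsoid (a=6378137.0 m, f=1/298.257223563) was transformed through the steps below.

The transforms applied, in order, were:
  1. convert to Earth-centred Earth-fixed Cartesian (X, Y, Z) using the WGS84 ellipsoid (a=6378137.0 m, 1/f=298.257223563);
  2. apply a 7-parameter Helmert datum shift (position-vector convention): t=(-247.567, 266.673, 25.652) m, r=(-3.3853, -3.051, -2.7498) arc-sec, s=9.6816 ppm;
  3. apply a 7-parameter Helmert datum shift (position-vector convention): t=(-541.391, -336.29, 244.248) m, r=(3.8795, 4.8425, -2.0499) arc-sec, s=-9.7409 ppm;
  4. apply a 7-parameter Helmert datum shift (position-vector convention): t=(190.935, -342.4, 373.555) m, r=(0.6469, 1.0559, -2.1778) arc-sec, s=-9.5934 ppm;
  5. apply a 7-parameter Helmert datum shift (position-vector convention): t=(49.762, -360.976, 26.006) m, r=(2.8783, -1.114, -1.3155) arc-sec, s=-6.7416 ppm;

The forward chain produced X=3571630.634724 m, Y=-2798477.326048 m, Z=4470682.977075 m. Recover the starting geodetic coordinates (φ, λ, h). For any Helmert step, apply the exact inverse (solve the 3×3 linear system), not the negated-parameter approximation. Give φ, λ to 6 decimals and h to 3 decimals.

start: X=3571630.6347, Y=-2798477.3260, Z=4470682.9771 m
→ Helmert⁻¹: X=3571646.9417, Y=-2798050.0490, Z=4470706.8659
→ Helmert⁻¹: X=3571496.9235, Y=-2797682.7596, Z=4470403.2543
→ Helmert⁻¹: X=3571995.9588, Y=-2797254.1396, Z=4470339.0219
→ Helmert⁻¹: X=3572312.3572, Y=-2797519.4707, Z=4470171.3361
→ geod (Bowring, a=6378137.000): φ=44.76505700°, λ=-38.06491000°, h=1878.2190 m

φ=44.765057°, λ=-38.064910°, h=1878.219 m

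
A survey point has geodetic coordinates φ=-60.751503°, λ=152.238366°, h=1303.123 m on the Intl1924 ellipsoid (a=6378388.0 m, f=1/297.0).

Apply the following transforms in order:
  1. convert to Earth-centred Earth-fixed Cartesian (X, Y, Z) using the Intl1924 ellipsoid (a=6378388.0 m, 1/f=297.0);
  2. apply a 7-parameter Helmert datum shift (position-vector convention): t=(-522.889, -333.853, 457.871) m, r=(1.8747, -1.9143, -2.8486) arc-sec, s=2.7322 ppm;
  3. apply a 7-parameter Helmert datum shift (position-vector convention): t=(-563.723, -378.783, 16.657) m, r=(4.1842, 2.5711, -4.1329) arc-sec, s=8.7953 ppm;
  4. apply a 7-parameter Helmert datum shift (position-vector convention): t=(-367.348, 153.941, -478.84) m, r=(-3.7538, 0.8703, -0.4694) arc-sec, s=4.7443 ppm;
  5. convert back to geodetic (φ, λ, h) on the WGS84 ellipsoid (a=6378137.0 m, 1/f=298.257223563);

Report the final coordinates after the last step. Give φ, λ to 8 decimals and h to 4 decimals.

φ=-60.74211215°, λ=152.25711553°, h=2093.3472 m

start: φ=-60.751503°, λ=152.238366°, h=1303.123 m
→ ECEF (a=6378388.000, f=1/297.0): X=-2765389.9878, Y=1455659.0817, Z=-5543123.3189
→ Helmert 7p (PV): X=-2765848.8844, Y=1455417.7776, Z=-5542693.0277
→ Helmert 7p (PV): X=-2766476.8621, Y=1455219.6526, Z=-5542661.1193
→ Helmert 7p (PV): X=-2766877.4099, Y=1455285.9223, Z=-5543181.0662
→ geod (Bowring, a=6378137.000): φ=-60.74211215°, λ=152.25711553°, h=2093.3472 m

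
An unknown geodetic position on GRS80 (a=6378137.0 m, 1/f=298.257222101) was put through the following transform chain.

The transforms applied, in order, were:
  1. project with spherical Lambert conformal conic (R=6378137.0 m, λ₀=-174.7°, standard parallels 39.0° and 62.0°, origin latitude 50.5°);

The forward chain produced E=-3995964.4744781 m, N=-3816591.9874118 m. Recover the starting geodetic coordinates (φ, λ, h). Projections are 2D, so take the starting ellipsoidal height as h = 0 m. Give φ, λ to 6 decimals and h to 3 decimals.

start: E=-3995964.4745, N=-3816591.9874 m
→ lcc⁻¹: φ=10.80144400°, λ=154.28122000°

φ=10.801444°, λ=154.281220°, h=0.000 m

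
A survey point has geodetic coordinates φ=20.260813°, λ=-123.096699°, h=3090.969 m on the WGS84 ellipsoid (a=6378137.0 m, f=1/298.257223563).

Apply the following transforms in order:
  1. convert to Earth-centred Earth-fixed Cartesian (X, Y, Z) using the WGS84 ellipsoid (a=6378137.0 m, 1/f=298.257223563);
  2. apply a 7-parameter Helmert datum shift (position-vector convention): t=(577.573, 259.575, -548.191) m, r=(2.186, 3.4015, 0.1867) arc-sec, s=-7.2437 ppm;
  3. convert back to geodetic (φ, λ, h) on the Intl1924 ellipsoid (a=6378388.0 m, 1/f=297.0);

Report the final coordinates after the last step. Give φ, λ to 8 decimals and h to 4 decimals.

φ=20.25837829°, λ=-123.09296185°, h=2114.9969 m

start: φ=20.260813°, λ=-123.096699°, h=3090.969 m
→ ECEF (a=6378137.000, f=1/298.257223563): X=-3270205.8575, Y=-5017117.4692, Z=2195876.8577
→ Helmert 7p (PV): X=-3269563.8431, Y=-5016847.7835, Z=2195313.5177
→ geod (Bowring, a=6378388.000): φ=20.25837829°, λ=-123.09296185°, h=2114.9969 m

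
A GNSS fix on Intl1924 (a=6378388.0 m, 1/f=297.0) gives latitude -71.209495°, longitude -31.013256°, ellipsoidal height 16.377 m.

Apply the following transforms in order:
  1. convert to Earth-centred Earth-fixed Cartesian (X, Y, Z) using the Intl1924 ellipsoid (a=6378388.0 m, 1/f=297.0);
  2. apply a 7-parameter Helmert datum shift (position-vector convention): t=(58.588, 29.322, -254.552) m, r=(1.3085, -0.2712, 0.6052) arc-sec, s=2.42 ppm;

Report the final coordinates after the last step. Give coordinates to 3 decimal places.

start: φ=-71.209495°, λ=-31.013256°, h=16.377 m
→ ECEF (a=6378388.000, f=1/297.0): X=1766168.6202, Y=-1061777.3964, Z=-6016008.9855
→ Helmert 7p (PV): X=1766242.5076, Y=-1061707.2974, Z=-6016282.5098

X=1766242.508 m, Y=-1061707.297 m, Z=-6016282.510 m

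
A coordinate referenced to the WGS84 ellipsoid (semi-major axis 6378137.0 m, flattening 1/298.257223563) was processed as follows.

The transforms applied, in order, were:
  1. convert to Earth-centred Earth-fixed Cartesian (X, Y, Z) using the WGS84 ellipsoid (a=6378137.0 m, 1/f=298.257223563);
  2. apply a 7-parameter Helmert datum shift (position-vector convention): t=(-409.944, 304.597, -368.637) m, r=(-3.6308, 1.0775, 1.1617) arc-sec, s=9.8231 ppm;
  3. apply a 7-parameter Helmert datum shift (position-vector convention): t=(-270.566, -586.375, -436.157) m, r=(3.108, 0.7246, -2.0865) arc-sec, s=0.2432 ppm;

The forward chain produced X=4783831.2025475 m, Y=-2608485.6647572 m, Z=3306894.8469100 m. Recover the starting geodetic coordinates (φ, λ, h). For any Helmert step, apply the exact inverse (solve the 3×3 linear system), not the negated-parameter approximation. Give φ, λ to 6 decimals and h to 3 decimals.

start: X=4783831.2025, Y=-2608485.6648, Z=3306894.8469 m
→ Helmert⁻¹: X=4784115.3659, Y=-2607800.4254, Z=3307386.3003
→ Helmert⁻¹: X=4784446.3431, Y=-2608164.5736, Z=3307701.5280
→ geod (Bowring, a=6378137.000): φ=31.42909200°, λ=-28.59630500°, h=2149.0240 m

φ=31.429092°, λ=-28.596305°, h=2149.024 m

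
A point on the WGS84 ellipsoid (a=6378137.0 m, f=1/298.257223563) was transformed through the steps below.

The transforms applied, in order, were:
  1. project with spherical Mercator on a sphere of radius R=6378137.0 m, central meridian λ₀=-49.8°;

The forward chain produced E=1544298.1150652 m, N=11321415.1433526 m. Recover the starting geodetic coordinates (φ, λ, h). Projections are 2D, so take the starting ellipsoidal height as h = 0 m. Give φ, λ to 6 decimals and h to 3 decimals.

start: E=1544298.1151, N=11321415.1434 m
→ merc⁻¹: φ=70.76210100°, λ=-35.92733400°

φ=70.762101°, λ=-35.927334°, h=0.000 m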